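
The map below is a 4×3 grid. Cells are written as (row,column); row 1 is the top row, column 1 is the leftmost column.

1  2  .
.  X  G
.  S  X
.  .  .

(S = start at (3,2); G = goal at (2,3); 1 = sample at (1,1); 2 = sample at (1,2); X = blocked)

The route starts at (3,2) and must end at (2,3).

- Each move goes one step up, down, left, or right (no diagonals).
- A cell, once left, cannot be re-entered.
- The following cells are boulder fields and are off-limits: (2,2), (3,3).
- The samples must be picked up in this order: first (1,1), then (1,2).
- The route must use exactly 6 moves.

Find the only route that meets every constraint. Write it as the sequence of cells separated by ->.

The waypoints must appear in the order (1,1), (1,2), with no cell reused.
Route from (3,2): left 1 to (3,1), up 2 to (1,1), right 2 to (1,3), down 1 to (2,3) — 6 moves in all.
Check: order respected (1 at step 3, 2 at step 4); 6 moves as required.

(3,2) -> (3,1) -> (2,1) -> (1,1) -> (1,2) -> (1,3) -> (2,3)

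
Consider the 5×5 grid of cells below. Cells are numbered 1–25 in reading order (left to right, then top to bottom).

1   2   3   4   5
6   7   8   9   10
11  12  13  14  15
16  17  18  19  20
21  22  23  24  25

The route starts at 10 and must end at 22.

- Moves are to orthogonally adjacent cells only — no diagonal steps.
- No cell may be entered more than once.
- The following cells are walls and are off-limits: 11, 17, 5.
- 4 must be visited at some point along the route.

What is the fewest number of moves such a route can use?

8

Any route passes through 4 somewhere between 10 and 22. Summing Manhattan distances along the two legs (10 → 4 → 22) gives a lower bound of 2 + 6 = 8 moves.
A route of 8 moves achieves this: 10 → 9 → 4 → 3 → 8 → 13 → 18 → 23 → 22.
Since 8 matches the lower bound, it is optimal.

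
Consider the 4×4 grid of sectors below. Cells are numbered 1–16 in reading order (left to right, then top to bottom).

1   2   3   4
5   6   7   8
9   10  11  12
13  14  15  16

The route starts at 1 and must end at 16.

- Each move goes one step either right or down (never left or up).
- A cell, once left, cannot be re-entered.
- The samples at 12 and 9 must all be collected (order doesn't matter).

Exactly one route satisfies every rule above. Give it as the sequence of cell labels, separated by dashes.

1 - 5 - 9 - 10 - 11 - 12 - 16

Moves only go right or down, so the column and row indices never decrease.
Route from 1: down 2 to 9, right 3 to 12, down 1 to 16 — 6 moves in all.
Check: all required cells visited.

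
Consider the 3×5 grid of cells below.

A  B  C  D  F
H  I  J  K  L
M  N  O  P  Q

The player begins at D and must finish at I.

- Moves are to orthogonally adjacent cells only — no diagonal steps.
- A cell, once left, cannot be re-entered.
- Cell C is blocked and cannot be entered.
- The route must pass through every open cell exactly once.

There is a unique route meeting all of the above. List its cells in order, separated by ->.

D -> F -> L -> Q -> P -> K -> J -> O -> N -> M -> H -> A -> B -> I

Need to visit all 14 open cells exactly once, starting at D and ending at I.
Cell F has only two open neighbours (L and D), so the path must pass straight through it: one of those is the cell it's entered from and the other is where it exits.
Route from D: right to F, 2× down (reaching Q), left to P, up to K, left to J, down to O, 2× left (reaching M), 2× up (reaching A), right to B, down to I — 13 moves in all.
Check: all 14 open cells covered.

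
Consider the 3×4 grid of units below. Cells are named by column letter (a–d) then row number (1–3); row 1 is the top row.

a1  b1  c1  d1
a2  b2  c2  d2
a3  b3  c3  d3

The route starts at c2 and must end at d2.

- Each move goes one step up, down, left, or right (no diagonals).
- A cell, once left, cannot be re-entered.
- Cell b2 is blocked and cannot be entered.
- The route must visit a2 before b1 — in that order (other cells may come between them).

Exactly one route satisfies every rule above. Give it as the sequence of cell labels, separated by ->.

c2 -> c3 -> b3 -> a3 -> a2 -> a1 -> b1 -> c1 -> d1 -> d2

The waypoints must appear in the order a2, b1, with no cell reused.
Route from c2: down to c3, 2× left (reaching a3), 2× up (reaching a1), 3× right (reaching d1), down to d2 — 9 moves in all.
Check: order respected (a2 at step 4, b1 at step 6).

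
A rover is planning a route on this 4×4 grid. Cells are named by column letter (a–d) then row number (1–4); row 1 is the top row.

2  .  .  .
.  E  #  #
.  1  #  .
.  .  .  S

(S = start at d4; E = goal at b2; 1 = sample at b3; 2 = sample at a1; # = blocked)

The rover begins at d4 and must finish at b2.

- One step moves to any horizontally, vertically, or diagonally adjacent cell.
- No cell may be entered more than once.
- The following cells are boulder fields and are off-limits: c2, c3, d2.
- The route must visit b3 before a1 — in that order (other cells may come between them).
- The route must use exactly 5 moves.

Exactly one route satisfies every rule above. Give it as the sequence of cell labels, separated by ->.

d4 -> c4 -> b3 -> a2 -> a1 -> b2

The waypoints must appear in the order b3, a1, with no cell reused.
Route from d4: left to c4, 2× up-left (reaching a2), up to a1, down-right to b2 — 5 moves in all.
Check: order respected (1 at step 2, 2 at step 4); 5 moves as required.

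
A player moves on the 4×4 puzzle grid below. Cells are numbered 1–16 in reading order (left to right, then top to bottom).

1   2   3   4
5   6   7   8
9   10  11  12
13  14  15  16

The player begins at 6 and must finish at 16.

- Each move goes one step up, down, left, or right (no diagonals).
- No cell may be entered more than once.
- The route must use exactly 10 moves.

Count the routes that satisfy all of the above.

30

Need simple routes of exactly 10 moves from 6 to 16 (Manhattan distance 4, so 3 moves are spent on a detour and 3 undoing it).
Branch systematically from the start, pruning whenever the remaining move budget drops below the Manhattan distance to 16 or differs from it in parity. Grouping the completions by first move — via 2: 9; via 10: 6; via 5: 9; via 7: 6 — and summing: 9 + 6 + 9 + 6 = 30.
That gives 30 routes.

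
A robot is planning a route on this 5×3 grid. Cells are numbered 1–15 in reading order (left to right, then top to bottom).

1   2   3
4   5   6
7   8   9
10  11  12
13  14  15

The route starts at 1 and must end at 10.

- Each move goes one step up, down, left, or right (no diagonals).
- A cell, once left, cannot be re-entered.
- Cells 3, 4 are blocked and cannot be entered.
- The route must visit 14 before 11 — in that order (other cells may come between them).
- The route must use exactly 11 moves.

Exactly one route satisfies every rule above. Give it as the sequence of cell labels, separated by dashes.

1 - 2 - 5 - 6 - 9 - 12 - 15 - 14 - 11 - 8 - 7 - 10

The waypoints must appear in the order 14, 11, with no cell reused.
Route from 1: right 1 to 2, down 1 to 5, right 1 to 6, down 3 to 15, left 1 to 14, up 2 to 8, left 1 to 7, down 1 to 10 — 11 moves in all.
Check: order respected (14 at step 7, 11 at step 8); 11 moves as required.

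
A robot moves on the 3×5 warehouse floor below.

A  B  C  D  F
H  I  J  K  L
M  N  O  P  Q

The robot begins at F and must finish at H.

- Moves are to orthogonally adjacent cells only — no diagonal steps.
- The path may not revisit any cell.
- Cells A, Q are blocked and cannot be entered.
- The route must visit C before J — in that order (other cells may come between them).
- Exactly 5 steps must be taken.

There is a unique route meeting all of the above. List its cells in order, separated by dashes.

F - D - C - J - I - H

The waypoints must appear in the order C, J, with no cell reused.
Route from F: 2× left (reaching C), down to J, 2× left (reaching H) — 5 moves in all.
Check: order respected (C at step 2, J at step 3); 5 moves as required.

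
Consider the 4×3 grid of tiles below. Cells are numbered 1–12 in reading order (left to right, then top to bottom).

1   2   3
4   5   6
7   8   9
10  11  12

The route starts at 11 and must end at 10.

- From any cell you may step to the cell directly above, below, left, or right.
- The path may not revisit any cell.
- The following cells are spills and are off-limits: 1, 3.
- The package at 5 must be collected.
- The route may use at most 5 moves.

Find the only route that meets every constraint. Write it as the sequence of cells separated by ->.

11 -> 8 -> 5 -> 4 -> 7 -> 10

The budget equals the shortest possible length, so every move has to be on a shortest route through the required cells.
Route from 11: 2× up (reaching 5), left to 4, 2× down (reaching 10) — 5 moves in all.
Check: all required cells visited; 5 ≤ 5 moves.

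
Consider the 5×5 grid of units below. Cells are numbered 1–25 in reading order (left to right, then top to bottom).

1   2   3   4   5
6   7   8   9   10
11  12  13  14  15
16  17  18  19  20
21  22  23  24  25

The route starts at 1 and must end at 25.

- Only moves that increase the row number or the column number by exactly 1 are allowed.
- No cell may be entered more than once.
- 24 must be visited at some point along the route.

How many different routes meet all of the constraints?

35

A right/down-only route from 1 to 25 makes exactly 4 down-moves and 4 right-moves in some order.
With no other constraints that would be C(8,4) = 70 routes.
Split at 24 and multiply the segment counts: 1→24: 35; 24→25: 1; product = 35.
That gives 35 routes.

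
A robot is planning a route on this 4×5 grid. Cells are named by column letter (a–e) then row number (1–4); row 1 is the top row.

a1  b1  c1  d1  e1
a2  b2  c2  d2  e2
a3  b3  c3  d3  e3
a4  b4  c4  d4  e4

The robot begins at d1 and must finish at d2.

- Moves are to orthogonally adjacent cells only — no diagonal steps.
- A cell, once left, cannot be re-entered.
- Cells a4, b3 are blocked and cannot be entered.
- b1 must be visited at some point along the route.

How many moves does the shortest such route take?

5

Any route passes through b1 somewhere between d1 and d2. Summing Manhattan distances along the two legs (d1 → b1 → d2) gives a lower bound of 2 + 3 = 5 moves.
A route of 5 moves achieves this: d1 → c1 → b1 → b2 → c2 → d2.
Since 5 matches the lower bound, it is optimal.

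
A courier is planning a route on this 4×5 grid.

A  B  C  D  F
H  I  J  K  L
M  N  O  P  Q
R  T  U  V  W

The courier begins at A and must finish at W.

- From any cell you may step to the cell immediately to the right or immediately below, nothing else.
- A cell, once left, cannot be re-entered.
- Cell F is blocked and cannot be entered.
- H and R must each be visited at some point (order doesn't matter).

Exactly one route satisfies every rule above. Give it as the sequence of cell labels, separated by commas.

A, H, M, R, T, U, V, W

Moves only go right or down, so the column and row indices never decrease.
Route from A: down 3 to R, right 4 to W — 7 moves in all.
Check: all required cells visited.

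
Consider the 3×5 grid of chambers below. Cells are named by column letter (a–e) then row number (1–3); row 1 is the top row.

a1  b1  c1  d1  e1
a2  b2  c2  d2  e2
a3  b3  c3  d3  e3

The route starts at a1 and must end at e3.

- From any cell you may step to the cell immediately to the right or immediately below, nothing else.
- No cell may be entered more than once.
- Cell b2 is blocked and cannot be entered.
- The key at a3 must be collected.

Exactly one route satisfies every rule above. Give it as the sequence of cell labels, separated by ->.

Moves only go right or down, so the column and row indices never decrease.
Route from a1: 2× down (reaching a3), 4× right (reaching e3) — 6 moves in all.
Check: all required cells visited.

a1 -> a2 -> a3 -> b3 -> c3 -> d3 -> e3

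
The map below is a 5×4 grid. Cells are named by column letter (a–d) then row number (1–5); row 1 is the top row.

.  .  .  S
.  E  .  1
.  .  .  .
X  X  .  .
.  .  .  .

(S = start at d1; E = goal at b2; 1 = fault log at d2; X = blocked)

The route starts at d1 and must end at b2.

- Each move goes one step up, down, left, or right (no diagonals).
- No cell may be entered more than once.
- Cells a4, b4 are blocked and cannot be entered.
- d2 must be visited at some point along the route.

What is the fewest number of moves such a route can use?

Any route passes through d2 somewhere between d1 and b2. Summing Manhattan distances along the two legs (d1 → d2 → b2) gives a lower bound of 1 + 2 = 3 moves.
A route of 3 moves achieves this: d1 → d2 → c2 → b2.
Since 3 matches the lower bound, it is optimal.

3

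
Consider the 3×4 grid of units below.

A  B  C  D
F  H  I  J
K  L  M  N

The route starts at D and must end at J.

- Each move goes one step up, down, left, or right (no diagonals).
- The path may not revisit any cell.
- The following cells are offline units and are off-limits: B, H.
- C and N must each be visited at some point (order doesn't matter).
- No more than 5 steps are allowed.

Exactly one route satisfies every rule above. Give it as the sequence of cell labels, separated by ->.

The 5-move cap with required stops at C, N leaves no slack for detours.
Route from D: left 1 to C, down 2 to M, right 1 to N, up 1 to J — 5 moves in all.
Check: all required cells visited; 5 ≤ 5 moves.

D -> C -> I -> M -> N -> J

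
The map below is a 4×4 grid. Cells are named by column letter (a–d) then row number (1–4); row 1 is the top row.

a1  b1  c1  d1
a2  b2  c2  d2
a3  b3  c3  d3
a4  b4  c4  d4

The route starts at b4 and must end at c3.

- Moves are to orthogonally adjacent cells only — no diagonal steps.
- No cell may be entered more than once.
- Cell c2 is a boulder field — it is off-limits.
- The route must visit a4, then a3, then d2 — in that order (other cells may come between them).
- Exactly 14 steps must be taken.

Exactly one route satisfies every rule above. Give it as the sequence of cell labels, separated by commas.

b4, a4, a3, b3, b2, a2, a1, b1, c1, d1, d2, d3, d4, c4, c3

The waypoints must appear in the order a4, a3, d2, with no cell reused.
Route from b4: left 1 to a4, up 1 to a3, right 1 to b3, up 1 to b2, left 1 to a2, up 1 to a1, right 3 to d1, down 3 to d4, left 1 to c4, up 1 to c3 — 14 moves in all.
Check: order respected (a4 at step 1, a3 at step 2, d2 at step 10); 14 moves as required.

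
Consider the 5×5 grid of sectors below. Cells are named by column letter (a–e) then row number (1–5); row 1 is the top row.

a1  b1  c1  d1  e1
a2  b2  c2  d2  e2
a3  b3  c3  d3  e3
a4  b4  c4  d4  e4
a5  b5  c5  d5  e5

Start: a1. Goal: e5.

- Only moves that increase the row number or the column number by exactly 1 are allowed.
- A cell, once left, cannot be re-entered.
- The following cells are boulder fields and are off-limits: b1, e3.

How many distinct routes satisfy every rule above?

30

A right/down-only route from a1 to e5 makes exactly 4 down-moves and 4 right-moves in some order.
With no other constraints that would be C(8,4) = 70 routes.
Subtract routes through each blocked cell (inclusion–exclusion for overlaps): − through b1: 35 − through e3: 15 + through b1&e3: 10 → 30.
That gives 30 routes.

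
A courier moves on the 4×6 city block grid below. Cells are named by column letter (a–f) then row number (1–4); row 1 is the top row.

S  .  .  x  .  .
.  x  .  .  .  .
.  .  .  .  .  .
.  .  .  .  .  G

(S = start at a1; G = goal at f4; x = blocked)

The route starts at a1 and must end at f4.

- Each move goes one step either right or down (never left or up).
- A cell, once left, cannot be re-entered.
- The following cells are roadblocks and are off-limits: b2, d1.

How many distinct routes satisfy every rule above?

A right/down-only route from a1 to f4 makes exactly 3 down-moves and 5 right-moves in some order.
With no other constraints that would be C(8,3) = 56 routes.
Subtract routes through each blocked cell (inclusion–exclusion for overlaps): − through d1: 10 − through b2: 30 → 16.
That gives 16 routes.

16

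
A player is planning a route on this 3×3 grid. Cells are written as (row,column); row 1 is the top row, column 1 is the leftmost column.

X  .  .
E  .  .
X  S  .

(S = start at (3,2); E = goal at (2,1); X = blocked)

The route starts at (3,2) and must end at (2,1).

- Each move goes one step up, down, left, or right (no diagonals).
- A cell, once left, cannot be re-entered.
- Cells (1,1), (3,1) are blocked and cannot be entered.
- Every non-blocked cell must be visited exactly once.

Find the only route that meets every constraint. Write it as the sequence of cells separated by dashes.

Need to visit all 7 open cells exactly once, starting at (3,2) and ending at (2,1).
Cell (3,3) has only two open neighbours ((2,3) and (3,2)), so the path must pass straight through it: one of those is the cell it's entered from and the other is where it exits.
Route from (3,2): right 1 to (3,3), up 2 to (1,3), left 1 to (1,2), down 1 to (2,2), left 1 to (2,1) — 6 moves in all.
Check: all 7 open cells covered.

(3,2) - (3,3) - (2,3) - (1,3) - (1,2) - (2,2) - (2,1)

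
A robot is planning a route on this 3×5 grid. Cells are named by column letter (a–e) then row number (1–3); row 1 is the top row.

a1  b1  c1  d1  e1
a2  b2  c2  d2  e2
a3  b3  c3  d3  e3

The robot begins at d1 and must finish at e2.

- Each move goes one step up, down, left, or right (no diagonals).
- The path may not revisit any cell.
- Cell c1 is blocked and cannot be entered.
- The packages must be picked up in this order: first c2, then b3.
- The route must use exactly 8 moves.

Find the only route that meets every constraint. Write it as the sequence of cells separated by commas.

The waypoints must appear in the order c2, b3, with no cell reused.
Route from d1: down to d2, 2× left (reaching b2), down to b3, 3× right (reaching e3), up to e2 — 8 moves in all.
Check: order respected (c2 at step 2, b3 at step 4); 8 moves as required.

d1, d2, c2, b2, b3, c3, d3, e3, e2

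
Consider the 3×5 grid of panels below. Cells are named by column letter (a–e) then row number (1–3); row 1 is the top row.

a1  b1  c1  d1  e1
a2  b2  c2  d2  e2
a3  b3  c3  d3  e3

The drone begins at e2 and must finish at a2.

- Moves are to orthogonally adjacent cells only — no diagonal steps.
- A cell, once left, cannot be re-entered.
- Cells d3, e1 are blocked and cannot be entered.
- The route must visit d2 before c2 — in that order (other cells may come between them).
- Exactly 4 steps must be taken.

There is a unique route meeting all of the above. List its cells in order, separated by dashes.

The waypoints must appear in the order d2, c2, with no cell reused.
Route from e2: 4× left (reaching a2) — 4 moves in all.
Check: order respected (d2 at step 1, c2 at step 2); 4 moves as required.

e2 - d2 - c2 - b2 - a2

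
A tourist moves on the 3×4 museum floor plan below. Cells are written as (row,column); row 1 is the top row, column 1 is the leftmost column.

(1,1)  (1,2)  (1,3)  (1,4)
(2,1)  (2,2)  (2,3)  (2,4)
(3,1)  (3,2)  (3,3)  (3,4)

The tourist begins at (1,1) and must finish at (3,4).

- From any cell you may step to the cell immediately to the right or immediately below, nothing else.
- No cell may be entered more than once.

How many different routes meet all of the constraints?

A right/down-only route from (1,1) to (3,4) makes exactly 2 down-moves and 3 right-moves in some order.
With no other constraints that would be C(5,2) = 10 routes.
That gives 10 routes.

10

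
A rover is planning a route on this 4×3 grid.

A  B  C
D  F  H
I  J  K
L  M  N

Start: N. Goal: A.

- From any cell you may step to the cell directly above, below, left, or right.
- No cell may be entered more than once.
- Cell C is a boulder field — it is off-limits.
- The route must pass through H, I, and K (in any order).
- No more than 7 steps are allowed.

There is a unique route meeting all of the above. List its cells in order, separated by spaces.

The 7-move cap with required stops at H, I, K leaves no slack for detours.
Route from N: up 2 to H, left 1 to F, down 1 to J, left 1 to I, up 2 to A — 7 moves in all.
Check: all required cells visited; 7 ≤ 7 moves.

N K H F J I D A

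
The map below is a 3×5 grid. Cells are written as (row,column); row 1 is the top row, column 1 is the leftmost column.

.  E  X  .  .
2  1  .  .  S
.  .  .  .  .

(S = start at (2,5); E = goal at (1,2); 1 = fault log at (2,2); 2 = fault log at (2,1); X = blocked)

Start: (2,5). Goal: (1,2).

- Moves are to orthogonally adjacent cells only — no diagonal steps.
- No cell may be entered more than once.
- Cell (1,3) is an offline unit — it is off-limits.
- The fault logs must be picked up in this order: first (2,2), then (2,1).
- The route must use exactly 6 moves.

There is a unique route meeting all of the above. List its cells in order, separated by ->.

(2,5) -> (2,4) -> (2,3) -> (2,2) -> (2,1) -> (1,1) -> (1,2)

The waypoints must appear in the order (2,2), (2,1), with no cell reused.
Route from (2,5): left 4 to (2,1), up 1 to (1,1), right 1 to (1,2) — 6 moves in all.
Check: order respected (1 at step 3, 2 at step 4); 6 moves as required.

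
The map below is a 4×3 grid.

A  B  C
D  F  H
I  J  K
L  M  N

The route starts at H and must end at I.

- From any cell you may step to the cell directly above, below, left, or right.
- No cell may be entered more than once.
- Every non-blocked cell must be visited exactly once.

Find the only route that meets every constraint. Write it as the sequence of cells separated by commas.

H, C, B, A, D, F, J, K, N, M, L, I

Need to visit all 12 open cells exactly once, starting at H and ending at I.
Route from H: up to C, 2× left (reaching A), down to D, right to F, down to J, right to K, down to N, 2× left (reaching L), up to I — 11 moves in all.
Check: all 12 open cells covered.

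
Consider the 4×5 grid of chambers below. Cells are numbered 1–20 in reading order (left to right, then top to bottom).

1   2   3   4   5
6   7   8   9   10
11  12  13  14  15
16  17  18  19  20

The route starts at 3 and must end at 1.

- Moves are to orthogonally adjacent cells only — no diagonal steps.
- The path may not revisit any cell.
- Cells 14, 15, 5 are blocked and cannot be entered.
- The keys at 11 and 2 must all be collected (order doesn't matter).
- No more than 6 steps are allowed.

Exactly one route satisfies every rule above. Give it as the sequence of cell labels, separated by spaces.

3 2 7 12 11 6 1

The 6-move cap with required stops at 11, 2 leaves no slack for detours.
Route from 3: left 1 to 2, down 2 to 12, left 1 to 11, up 2 to 1 — 6 moves in all.
Check: all required cells visited; 6 ≤ 6 moves.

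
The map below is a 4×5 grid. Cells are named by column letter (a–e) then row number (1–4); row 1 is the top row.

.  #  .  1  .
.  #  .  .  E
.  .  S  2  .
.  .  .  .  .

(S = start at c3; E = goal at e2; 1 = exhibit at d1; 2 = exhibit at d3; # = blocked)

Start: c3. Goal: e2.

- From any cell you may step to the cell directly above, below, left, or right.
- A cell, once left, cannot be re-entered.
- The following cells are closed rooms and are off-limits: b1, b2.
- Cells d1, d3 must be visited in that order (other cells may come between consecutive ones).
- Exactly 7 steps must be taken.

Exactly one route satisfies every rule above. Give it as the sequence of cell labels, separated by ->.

The waypoints must appear in the order d1, d3, with no cell reused.
Route from c3: 2× up (reaching c1), right to d1, 2× down (reaching d3), right to e3, up to e2 — 7 moves in all.
Check: order respected (1 at step 3, 2 at step 5); 7 moves as required.

c3 -> c2 -> c1 -> d1 -> d2 -> d3 -> e3 -> e2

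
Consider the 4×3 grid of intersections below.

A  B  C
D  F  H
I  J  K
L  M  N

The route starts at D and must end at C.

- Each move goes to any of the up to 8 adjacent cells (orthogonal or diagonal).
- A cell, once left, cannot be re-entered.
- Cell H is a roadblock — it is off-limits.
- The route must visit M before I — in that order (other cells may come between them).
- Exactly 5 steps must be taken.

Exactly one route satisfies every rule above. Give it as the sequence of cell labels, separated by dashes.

D - J - M - I - F - C

The waypoints must appear in the order M, I, with no cell reused.
Route from D: down-right 1 to J, down 1 to M, up-left 1 to I, up-right 2 to C — 5 moves in all.
Check: order respected (M at step 2, I at step 3); 5 moves as required.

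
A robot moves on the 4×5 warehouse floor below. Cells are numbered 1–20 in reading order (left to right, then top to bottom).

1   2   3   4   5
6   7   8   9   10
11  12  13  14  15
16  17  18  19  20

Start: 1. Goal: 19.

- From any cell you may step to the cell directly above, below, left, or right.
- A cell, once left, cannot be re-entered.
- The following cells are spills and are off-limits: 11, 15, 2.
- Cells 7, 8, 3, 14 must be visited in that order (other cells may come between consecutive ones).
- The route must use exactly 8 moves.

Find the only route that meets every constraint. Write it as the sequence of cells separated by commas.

1, 6, 7, 8, 3, 4, 9, 14, 19

The waypoints must appear in the order 7, 8, 3, 14, with no cell reused.
Route from 1: down 1 to 6, right 2 to 8, up 1 to 3, right 1 to 4, down 3 to 19 — 8 moves in all.
Check: order respected (7 at step 2, 8 at step 3, 3 at step 4, 14 at step 7); 8 moves as required.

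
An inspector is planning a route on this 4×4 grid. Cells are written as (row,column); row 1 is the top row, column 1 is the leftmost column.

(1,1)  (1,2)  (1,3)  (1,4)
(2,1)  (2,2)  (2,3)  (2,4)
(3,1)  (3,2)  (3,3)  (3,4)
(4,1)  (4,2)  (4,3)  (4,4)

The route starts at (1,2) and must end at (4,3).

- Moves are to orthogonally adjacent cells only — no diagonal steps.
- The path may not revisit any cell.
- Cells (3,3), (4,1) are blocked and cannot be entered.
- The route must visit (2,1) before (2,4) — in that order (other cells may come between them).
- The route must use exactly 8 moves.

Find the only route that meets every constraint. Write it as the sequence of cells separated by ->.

The waypoints must appear in the order (2,1), (2,4), with no cell reused.
Route from (1,2): left 1 to (1,1), down 1 to (2,1), right 3 to (2,4), down 2 to (4,4), left 1 to (4,3) — 8 moves in all.
Check: order respected ((2,1) at step 2, (2,4) at step 5); 8 moves as required.

(1,2) -> (1,1) -> (2,1) -> (2,2) -> (2,3) -> (2,4) -> (3,4) -> (4,4) -> (4,3)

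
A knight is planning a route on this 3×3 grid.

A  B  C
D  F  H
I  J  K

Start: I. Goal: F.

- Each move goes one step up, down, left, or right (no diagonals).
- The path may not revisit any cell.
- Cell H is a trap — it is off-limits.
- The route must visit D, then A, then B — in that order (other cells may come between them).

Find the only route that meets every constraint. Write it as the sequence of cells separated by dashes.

I - D - A - B - F

The waypoints must appear in the order D, A, B, with no cell reused.
Route from I: up 2 to A, right 1 to B, down 1 to F — 4 moves in all.
Check: order respected (D at step 1, A at step 2, B at step 3).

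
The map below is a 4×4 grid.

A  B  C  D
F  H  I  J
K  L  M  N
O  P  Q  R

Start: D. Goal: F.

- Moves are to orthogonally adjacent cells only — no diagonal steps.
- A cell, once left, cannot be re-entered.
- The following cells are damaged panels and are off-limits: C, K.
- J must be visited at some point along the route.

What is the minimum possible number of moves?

Any route passes through J somewhere between D and F. Summing Manhattan distances along the two legs (D → J → F) gives a lower bound of 1 + 3 = 4 moves.
A route of 4 moves achieves this: D → J → I → H → F.
Since 4 matches the lower bound, it is optimal.

4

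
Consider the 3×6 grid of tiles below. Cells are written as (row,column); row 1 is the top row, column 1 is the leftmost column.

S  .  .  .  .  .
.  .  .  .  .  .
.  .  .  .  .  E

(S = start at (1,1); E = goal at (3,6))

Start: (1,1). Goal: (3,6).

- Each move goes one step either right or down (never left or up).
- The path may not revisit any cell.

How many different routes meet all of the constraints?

A right/down-only route from (1,1) to (3,6) makes exactly 2 down-moves and 5 right-moves in some order.
With no other constraints that would be C(7,2) = 21 routes.
That gives 21 routes.

21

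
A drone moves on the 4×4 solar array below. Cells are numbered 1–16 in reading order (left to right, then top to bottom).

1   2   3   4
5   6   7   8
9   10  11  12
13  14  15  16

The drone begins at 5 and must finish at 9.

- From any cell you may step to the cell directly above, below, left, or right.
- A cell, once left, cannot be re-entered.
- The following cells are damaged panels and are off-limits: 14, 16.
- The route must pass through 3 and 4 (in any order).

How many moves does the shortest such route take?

9

Any route passes through 3 and 4 in some order between 5 and 9. Summing Manhattan distances along each leg and taking the cheapest ordering (5 → 3 → 4 → 9) gives a lower bound of 3 + 1 + 5 = 9 moves.
A route of 9 moves achieves this: 5 → 1 → 2 → 3 → 4 → 8 → 12 → 11 → 10 → 9.
Since 9 matches the lower bound, it is optimal.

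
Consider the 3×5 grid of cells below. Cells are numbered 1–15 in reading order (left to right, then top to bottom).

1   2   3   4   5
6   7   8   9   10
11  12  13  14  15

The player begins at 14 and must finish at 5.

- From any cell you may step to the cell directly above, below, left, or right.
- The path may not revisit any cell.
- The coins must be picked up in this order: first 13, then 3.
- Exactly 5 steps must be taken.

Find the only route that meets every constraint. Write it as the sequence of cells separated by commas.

The waypoints must appear in the order 13, 3, with no cell reused.
Route from 14: left to 13, 2× up (reaching 3), 2× right (reaching 5) — 5 moves in all.
Check: order respected (13 at step 1, 3 at step 3); 5 moves as required.

14, 13, 8, 3, 4, 5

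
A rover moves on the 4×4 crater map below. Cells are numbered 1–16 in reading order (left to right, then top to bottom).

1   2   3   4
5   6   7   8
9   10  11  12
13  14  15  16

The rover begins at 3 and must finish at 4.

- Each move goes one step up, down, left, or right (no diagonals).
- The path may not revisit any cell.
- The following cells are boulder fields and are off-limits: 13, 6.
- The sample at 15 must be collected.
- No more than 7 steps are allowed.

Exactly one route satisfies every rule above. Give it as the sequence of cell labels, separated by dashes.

3 - 7 - 11 - 15 - 16 - 12 - 8 - 4

The 7-move cap with required stops at 15 leaves no slack for detours.
Route from 3: down 3 to 15, right 1 to 16, up 3 to 4 — 7 moves in all.
Check: all required cells visited; 7 ≤ 7 moves.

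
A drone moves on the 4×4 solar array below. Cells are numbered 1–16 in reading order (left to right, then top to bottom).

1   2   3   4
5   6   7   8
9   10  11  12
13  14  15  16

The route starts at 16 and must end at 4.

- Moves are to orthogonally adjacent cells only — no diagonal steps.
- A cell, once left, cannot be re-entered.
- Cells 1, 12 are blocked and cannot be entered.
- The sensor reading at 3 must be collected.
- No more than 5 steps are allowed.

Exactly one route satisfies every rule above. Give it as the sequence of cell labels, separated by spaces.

16 15 11 7 3 4

The budget equals the shortest possible length, so every move has to be on a shortest route through the required cells.
Route from 16: left 1 to 15, up 3 to 3, right 1 to 4 — 5 moves in all.
Check: all required cells visited; 5 ≤ 5 moves.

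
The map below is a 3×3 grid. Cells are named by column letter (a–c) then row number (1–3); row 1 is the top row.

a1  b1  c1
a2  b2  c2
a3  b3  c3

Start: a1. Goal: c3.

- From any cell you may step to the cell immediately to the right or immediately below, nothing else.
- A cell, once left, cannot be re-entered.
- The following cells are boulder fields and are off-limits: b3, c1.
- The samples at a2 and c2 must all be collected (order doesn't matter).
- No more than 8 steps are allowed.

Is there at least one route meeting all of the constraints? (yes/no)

One route that works: a1 → a2 → b2 → c2 → c3.

yes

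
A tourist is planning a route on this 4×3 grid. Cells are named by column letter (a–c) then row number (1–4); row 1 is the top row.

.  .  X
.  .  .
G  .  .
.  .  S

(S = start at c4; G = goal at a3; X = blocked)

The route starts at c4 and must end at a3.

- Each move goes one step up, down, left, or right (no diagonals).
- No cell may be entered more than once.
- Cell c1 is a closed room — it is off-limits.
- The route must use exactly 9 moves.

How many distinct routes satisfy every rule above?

1

Need simple routes of exactly 9 moves from c4 to a3 (Manhattan distance 3, so 3 moves are spent on a detour and 3 undoing it).
Enumerating: c4 b4 b3 c3 c2 b2 b1 a1 a2 a3.
That gives 1 route.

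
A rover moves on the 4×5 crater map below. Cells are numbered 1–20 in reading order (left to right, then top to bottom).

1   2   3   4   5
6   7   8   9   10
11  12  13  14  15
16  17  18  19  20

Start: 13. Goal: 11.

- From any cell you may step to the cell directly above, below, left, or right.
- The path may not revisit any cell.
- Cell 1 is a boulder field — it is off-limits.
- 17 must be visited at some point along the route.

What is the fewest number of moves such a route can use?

Any route passes through 17 somewhere between 13 and 11. Summing Manhattan distances along the two legs (13 → 17 → 11) gives a lower bound of 2 + 2 = 4 moves.
A route of 4 moves achieves this: 13 → 18 → 17 → 12 → 11.
Since 4 matches the lower bound, it is optimal.

4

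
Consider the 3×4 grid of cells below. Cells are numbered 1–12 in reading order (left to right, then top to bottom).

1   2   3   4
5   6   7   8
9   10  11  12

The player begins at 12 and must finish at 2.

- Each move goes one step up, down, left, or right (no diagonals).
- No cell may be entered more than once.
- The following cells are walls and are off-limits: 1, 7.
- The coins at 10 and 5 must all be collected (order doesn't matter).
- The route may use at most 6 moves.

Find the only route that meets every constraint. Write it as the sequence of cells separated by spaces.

Any route must reach 10 and 5 and still end at 2 within 6 moves, so the order of the required stops is forced.
Route from 12: left 3 to 9, up 1 to 5, right 1 to 6, up 1 to 2 — 6 moves in all.
Check: all required cells visited; 6 ≤ 6 moves.

12 11 10 9 5 6 2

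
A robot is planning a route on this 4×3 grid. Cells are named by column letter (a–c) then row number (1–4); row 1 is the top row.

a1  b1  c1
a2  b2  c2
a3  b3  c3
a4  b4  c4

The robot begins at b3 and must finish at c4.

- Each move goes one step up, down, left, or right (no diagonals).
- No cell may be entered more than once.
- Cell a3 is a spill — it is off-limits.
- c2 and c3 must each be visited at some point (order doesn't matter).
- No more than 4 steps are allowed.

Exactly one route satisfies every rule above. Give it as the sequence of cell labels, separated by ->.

Any route must reach c2 and c3 and still end at c4 within 4 moves, so the order of the required stops is forced.
Route from b3: up 1 to b2, right 1 to c2, down 2 to c4 — 4 moves in all.
Check: all required cells visited; 4 ≤ 4 moves.

b3 -> b2 -> c2 -> c3 -> c4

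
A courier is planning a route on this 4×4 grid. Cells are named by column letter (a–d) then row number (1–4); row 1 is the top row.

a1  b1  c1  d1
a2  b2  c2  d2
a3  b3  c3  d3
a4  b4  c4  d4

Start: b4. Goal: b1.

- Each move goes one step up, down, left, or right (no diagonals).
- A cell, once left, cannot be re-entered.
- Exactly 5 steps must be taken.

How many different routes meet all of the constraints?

12

Need simple routes of exactly 5 moves from b4 to b1 (Manhattan distance 3, so 1 moves are spent on a detour and 1 undoing it).
Branch systematically from the start, pruning whenever the remaining move budget drops below the Manhattan distance to b1 or differs from it in parity. Grouping the completions by first move — via b3: 6; via a4: 3; via c4: 3 — and summing: 6 + 3 + 3 = 12.
That gives 12 routes.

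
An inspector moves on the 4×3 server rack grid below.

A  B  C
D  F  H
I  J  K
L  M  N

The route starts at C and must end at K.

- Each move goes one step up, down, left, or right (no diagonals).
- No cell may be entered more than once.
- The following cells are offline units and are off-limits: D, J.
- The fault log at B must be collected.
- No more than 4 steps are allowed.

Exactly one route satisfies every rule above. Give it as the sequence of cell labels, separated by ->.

Any route must reach B and still end at K within 4 moves, so the order of the required stops is forced.
Route from C: left 1 to B, down 1 to F, right 1 to H, down 1 to K — 4 moves in all.
Check: all required cells visited; 4 ≤ 4 moves.

C -> B -> F -> H -> K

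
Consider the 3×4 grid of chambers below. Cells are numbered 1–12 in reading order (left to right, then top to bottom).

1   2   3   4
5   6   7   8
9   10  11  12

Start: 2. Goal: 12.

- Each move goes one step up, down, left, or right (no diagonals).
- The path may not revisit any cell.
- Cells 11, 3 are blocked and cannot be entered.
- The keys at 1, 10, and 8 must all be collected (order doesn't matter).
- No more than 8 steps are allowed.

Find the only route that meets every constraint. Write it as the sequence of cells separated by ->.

2 -> 1 -> 5 -> 9 -> 10 -> 6 -> 7 -> 8 -> 12

The budget equals the shortest possible length, so every move has to be on a shortest route through the required cells.
Route from 2: left 1 to 1, down 2 to 9, right 1 to 10, up 1 to 6, right 2 to 8, down 1 to 12 — 8 moves in all.
Check: all required cells visited; 8 ≤ 8 moves.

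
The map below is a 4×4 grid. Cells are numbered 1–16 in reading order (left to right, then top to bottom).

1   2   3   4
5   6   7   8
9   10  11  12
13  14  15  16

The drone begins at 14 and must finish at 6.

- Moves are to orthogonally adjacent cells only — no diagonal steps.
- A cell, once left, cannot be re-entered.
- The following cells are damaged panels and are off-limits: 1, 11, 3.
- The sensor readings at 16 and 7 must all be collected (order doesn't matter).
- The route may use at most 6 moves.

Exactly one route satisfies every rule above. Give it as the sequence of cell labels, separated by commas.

The budget equals the shortest possible length, so every move has to be on a shortest route through the required cells.
Route from 14: right 2 to 16, up 2 to 8, left 2 to 6 — 6 moves in all.
Check: all required cells visited; 6 ≤ 6 moves.

14, 15, 16, 12, 8, 7, 6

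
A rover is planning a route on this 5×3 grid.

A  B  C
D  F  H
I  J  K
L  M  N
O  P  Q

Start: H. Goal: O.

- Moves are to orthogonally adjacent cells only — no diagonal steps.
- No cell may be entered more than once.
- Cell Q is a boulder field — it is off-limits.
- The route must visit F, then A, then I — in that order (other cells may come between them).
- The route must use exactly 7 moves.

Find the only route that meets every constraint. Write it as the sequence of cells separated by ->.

The waypoints must appear in the order F, A, I, with no cell reused.
Route from H: left to F, up to B, left to A, 4× down (reaching O) — 7 moves in all.
Check: order respected (F at step 1, A at step 3, I at step 5); 7 moves as required.

H -> F -> B -> A -> D -> I -> L -> O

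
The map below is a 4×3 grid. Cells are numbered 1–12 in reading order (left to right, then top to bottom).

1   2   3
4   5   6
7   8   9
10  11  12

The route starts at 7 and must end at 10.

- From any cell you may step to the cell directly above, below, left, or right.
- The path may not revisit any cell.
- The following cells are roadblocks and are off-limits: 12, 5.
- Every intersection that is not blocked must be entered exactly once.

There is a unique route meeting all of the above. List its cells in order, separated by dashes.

Need to visit all 10 open cells exactly once, starting at 7 and ending at 10.
Cell 1 has only two open neighbours (4 and 2), so the path must pass straight through it: one of those is the cell it's entered from and the other is where it exits.
Route from 7: up 2 to 1, right 2 to 3, down 2 to 9, left 1 to 8, down 1 to 11, left 1 to 10 — 9 moves in all.
Check: all 10 open cells covered.

7 - 4 - 1 - 2 - 3 - 6 - 9 - 8 - 11 - 10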